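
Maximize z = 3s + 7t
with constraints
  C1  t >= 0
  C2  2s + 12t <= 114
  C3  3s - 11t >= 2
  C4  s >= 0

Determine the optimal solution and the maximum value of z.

s = 57, t = 0, maximum z = 171

Vertices and z = 3s + 7t:
  (57, 0) → z = 171
  (2/3, 0) → z = 2
  (639/29, 169/29) → z = 3100/29

At the optimal vertex, t = 0 and 2s + 12t = 114.
Solving simultaneously gives s = 57, t = 0.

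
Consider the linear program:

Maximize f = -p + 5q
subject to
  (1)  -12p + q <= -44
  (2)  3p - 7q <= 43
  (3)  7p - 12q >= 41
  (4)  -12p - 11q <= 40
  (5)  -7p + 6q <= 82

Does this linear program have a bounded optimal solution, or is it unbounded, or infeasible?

From the feasible point (265/81, -128/27), moving in the direction (12, 7) keeps every constraint satisfied while f increases without bound.

unbounded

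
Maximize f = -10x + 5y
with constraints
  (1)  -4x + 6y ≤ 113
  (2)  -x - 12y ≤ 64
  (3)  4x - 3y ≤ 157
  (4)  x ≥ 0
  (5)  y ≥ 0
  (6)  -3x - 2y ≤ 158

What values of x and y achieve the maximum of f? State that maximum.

x = 0, y = 113/6, maximum f = 565/6

Vertices and f = -10x + 5y:
  (427/4, 90) → f = -1235/2
  (0, 113/6) → f = 565/6
  (157/4, 0) → f = -785/2
  (0, 0) → f = 0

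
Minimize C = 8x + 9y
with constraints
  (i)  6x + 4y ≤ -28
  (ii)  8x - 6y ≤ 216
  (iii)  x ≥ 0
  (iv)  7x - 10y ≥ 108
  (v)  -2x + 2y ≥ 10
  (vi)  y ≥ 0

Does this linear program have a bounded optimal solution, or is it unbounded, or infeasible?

The boundaries -2x + 2y = 10 and y = 0 meet at (-5, 0), but that point violates x ≥ 0. Every candidate vertex is excluded by some other constraint, so the feasible region is empty.

infeasible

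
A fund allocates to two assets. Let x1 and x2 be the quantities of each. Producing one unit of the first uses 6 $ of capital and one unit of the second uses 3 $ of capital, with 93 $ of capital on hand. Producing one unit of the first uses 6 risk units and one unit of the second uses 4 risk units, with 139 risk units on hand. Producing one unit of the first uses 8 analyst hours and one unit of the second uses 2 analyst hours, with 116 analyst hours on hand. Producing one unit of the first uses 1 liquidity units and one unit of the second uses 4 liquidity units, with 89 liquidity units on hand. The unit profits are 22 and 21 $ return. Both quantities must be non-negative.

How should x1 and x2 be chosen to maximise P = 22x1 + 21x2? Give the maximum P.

x1 = 5, x2 = 21, maximum P = 551

Vertices and P = 22x1 + 21x2:
  (0, 0) → P = 0
  (0, 89/4) → P = 1869/4
  (29/2, 0) → P = 319
  (27/2, 4) → P = 381
  (5, 21) → P = 551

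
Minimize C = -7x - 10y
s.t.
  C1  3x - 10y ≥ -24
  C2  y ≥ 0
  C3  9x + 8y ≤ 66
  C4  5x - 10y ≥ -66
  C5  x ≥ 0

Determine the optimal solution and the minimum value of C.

x = 78/19, y = 69/19, minimum C = -1236/19

Feasible corners and C = -7x - 10y:
  (78/19, 69/19) → C = -1236/19
  (0, 12/5) → C = -24
  (22/3, 0) → C = -154/3
  (0, 0) → C = 0

The optimum lies where 3x - 10y = -24 and 9x + 8y = 66.
Solving simultaneously gives x = 78/19, y = 69/19.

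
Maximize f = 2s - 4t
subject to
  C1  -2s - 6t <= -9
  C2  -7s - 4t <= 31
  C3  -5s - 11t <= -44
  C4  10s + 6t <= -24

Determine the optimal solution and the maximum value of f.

Corner points and f = 2s - 4t:
  (-517/57, 463/57) → f = -962/19
  (-45, 71) → f = -374
  (-33/5, 7) → f = -206/5

s = -33/5, t = 7, maximum f = -206/5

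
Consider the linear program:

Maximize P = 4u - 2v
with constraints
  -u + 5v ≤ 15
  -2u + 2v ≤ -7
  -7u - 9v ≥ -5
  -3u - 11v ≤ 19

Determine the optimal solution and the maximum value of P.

Feasible corners and P = 4u - 2v:
  (73/32, -39/32) → P = 185/16
  (39/28, -59/28) → P = 137/14
  (113/25, -74/25) → P = 24

The optimum lies where -7u - 9v = -5 and -3u - 11v = 19.
Solving simultaneously gives u = 113/25, v = -74/25.

u = 113/25, v = -74/25, maximum P = 24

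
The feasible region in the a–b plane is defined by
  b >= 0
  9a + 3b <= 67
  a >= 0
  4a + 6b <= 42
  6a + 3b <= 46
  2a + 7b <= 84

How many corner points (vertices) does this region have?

5

The feasible vertices (each the meet of two boundaries and inside every other half-plane) are:
  (67/9, 0)
  (0, 0)
  (7, 4/3)
  (0, 7)
  (25/4, 17/6)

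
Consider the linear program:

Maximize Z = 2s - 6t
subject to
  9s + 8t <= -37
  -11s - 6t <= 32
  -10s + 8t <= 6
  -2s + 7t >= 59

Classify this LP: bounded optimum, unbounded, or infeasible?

infeasible

The boundaries 9s + 8t = -37 and -11s - 6t = 32 meet at (-1, -7/2), but that point violates -2s + 7t ≥ 59. Every candidate vertex is excluded by some other constraint, so the feasible region is empty.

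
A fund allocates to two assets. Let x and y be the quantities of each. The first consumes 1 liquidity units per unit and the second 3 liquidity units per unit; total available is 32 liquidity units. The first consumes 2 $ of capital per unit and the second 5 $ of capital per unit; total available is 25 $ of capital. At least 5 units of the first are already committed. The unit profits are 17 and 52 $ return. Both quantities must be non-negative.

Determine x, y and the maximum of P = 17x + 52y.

x = 5, y = 3, maximum P = 241

Extreme points and P = 17x + 52y:
  (25/2, 0) → P = 425/2
  (5, 0) → P = 85
  (5, 3) → P = 241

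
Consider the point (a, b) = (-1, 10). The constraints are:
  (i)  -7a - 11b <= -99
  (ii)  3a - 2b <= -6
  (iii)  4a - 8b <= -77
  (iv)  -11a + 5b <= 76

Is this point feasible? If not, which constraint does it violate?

feasible

(i): -103 ≤ -99 ✓
(ii): -23 ≤ -6 ✓
(iii): -84 ≤ -77 ✓
(iv): 61 ≤ 76 ✓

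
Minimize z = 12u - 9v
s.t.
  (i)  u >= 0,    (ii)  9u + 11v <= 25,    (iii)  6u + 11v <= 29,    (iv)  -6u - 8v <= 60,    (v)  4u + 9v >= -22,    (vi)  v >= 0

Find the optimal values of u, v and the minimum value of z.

u = 0, v = 25/11, minimum z = -225/11

Vertices and z = 12u - 9v:
  (0, 25/11) → z = -225/11
  (0, 0) → z = 0
  (25/9, 0) → z = 100/3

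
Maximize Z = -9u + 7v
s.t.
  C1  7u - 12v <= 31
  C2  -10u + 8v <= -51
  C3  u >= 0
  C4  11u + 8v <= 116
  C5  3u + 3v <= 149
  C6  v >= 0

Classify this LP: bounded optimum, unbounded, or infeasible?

bounded optimum

Extreme points and Z = -9u + 7v:
  (91/16, 47/64) → Z = -2947/64
  (410/47, 471/188) → Z = -11463/188
  (167/21, 599/168) → Z = -7831/168
The feasible region has finitely many vertices and no improving ray; the maximum is -2947/64 at (91/16, 47/64).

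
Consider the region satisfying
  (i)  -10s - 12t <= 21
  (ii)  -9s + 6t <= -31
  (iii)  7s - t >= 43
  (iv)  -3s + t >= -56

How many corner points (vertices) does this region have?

The feasible vertices (each the meet of two boundaries and inside every other half-plane) are:
  (495/94, -577/94)
  (651/46, -623/46)
  (227/33, 170/33)
  (305/9, 137/3)

4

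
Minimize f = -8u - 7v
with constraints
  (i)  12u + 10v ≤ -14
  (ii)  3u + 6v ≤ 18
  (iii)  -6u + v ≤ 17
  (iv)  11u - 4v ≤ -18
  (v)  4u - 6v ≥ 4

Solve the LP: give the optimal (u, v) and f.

u = -62/25, v = -58/25, minimum f = 902/25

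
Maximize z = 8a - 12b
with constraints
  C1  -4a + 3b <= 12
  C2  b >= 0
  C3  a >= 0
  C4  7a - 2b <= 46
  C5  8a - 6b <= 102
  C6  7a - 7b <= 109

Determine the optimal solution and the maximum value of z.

a = 46/7, b = 0, maximum z = 368/7

Extreme points and z = 8a - 12b:
  (0, 4) → z = -48
  (162/13, 268/13) → z = -1920/13
  (0, 0) → z = 0
  (46/7, 0) → z = 368/7

The optimum lies where b = 0 and 7a - 2b = 46.
Solving simultaneously gives a = 46/7, b = 0.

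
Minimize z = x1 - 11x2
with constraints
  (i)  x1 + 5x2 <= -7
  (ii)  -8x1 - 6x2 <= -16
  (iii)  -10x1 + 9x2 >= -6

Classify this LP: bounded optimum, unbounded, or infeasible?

infeasible

The boundaries x1 + 5x2 = -7 and -8x1 - 6x2 = -16 meet at (61/17, -36/17), but that point violates -10x1 + 9x2 ≥ -6. Every candidate vertex is excluded by some other constraint, so the feasible region is empty.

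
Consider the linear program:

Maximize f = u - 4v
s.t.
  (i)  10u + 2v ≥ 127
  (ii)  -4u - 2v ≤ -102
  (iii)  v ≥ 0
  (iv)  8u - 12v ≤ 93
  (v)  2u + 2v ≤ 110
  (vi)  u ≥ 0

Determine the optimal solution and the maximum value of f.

u = 705/32, v = 111/16, maximum f = -183/32

Corner points and f = u - 4v:
  (25/6, 128/3) → f = -333/2
  (17/8, 423/8) → f = -1675/8
  (705/32, 111/16) → f = -183/32
  (753/20, 347/20) → f = -127/4

The binding constraints are -4u - 2v = -102 and 8u - 12v = 93.
Solving simultaneously gives u = 705/32, v = 111/16.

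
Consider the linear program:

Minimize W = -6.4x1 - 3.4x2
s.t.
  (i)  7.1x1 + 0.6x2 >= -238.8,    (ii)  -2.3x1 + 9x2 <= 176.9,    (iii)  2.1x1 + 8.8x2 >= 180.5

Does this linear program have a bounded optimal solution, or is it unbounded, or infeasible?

unbounded

From the feasible point (3389/1957, 39332/1957), moving in the direction (8.8, -2.1) keeps every constraint satisfied while W decreases without bound.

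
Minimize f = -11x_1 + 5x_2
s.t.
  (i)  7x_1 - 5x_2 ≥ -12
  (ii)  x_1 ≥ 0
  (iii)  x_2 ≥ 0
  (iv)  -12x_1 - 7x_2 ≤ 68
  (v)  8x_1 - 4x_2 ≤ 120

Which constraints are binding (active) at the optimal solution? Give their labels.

(i) and (v)

Vertices and f = -11x_1 + 5x_2:
  (0, 12/5) → f = 12
  (54, 78) → f = -204
  (0, 0) → f = 0
  (15, 0) → f = -165

The minimum is at (54, 78). Substituting into each constraint, equality holds for (i) and (v); the remaining constraints have slack.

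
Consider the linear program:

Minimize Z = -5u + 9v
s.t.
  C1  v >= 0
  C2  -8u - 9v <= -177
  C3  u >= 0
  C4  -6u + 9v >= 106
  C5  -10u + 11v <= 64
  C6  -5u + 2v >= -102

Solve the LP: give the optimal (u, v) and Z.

Vertices and Z = -5u + 9v:
  (295/12, 169/6) → Z = 1567/12
  (1130/33, 1142/33) → Z = 4628/33
  (250/7, 268/7) → Z = 166

u = 295/12, v = 169/6, minimum Z = 1567/12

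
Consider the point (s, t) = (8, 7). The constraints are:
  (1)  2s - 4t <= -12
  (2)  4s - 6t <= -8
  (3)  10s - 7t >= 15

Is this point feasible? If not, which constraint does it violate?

feasible

(1): -12 ≤ -12 ✓
(2): -10 ≤ -8 ✓
(3): 31 ≥ 15 ✓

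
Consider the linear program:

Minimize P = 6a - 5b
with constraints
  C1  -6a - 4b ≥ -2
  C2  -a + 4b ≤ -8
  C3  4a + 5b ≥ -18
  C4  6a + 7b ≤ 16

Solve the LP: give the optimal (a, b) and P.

a = -32/21, b = -50/21, minimum P = 58/21

Corner points and P = 6a - 5b:
  (10/7, -23/14) → P = 235/14
  (41/7, -58/7) → P = 536/7
  (-32/21, -50/21) → P = 58/21

The binding constraints are -a + 4b = -8 and 4a + 5b = -18.
Solving simultaneously gives a = -32/21, b = -50/21.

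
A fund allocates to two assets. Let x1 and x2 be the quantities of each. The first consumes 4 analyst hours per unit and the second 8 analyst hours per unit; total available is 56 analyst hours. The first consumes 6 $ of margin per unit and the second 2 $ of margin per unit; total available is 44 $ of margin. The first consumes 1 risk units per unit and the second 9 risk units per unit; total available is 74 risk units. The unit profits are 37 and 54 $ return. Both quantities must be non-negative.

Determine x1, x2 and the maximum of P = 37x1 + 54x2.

Extreme points and P = 37x1 + 54x2:
  (0, 0) → P = 0
  (0, 7) → P = 378
  (22/3, 0) → P = 814/3
  (6, 4) → P = 438

At the optimal vertex, 4x1 + 8x2 = 56 and 6x1 + 2x2 = 44.
Solving simultaneously gives x1 = 6, x2 = 4.

x1 = 6, x2 = 4, maximum P = 438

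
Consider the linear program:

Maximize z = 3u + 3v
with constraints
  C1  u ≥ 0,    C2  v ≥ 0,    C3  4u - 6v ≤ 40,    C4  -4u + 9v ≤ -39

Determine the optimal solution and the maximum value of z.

Feasible corners and z = 3u + 3v:
  (10, 0) → z = 30
  (39/4, 0) → z = 117/4
  (21/2, 1/3) → z = 65/2

At the optimal vertex, 4u - 6v = 40 and -4u + 9v = -39.
Solving simultaneously gives u = 21/2, v = 1/3.

u = 21/2, v = 1/3, maximum z = 65/2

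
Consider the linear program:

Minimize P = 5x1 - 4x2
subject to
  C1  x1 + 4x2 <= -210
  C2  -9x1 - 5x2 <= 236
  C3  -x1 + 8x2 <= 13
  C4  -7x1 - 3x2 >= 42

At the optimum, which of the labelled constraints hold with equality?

C1 and C2

Corner points and P = 5x1 - 4x2:
  (106/31, -1654/31) → P = 7146/31
  (462/25, -1428/25) → P = 8022/25
  (249/4, -637/4) → P = 3793/4

The minimum is at (106/31, -1654/31). Substituting into each constraint, equality holds for C1 and C2; the remaining constraints have slack.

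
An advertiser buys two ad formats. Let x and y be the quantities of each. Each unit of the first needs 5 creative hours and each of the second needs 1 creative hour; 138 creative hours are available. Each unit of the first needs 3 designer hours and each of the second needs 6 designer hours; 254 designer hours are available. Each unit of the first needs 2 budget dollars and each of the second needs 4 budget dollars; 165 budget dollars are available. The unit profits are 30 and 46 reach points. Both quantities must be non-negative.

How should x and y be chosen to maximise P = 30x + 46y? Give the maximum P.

Feasible corners and P = 30x + 46y:
  (0, 0) → P = 0
  (0, 165/4) → P = 3795/2
  (138/5, 0) → P = 828
  (43/2, 61/2) → P = 2048

At the optimal vertex, 5x + y = 138 and 2x + 4y = 165.
Solving simultaneously gives x = 43/2, y = 61/2.

x = 43/2, y = 61/2, maximum P = 2048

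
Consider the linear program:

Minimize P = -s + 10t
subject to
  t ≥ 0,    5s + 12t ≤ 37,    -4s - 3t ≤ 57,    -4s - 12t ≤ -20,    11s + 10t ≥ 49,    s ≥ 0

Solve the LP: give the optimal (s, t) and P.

Feasible corners and P = -s + 10t:
  (37/5, 0) → P = -37/5
  (5, 0) → P = -5
  (109/41, 81/41) → P = 701/41
  (97/23, 6/23) → P = -37/23

s = 37/5, t = 0, minimum P = -37/5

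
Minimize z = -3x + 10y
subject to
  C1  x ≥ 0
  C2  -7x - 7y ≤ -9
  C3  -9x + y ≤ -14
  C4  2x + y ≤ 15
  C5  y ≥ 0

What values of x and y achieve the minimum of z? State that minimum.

x = 15/2, y = 0, minimum z = -45/2

Feasible corners and z = -3x + 10y:
  (29/11, 107/11) → z = 983/11
  (14/9, 0) → z = -14/3
  (15/2, 0) → z = -45/2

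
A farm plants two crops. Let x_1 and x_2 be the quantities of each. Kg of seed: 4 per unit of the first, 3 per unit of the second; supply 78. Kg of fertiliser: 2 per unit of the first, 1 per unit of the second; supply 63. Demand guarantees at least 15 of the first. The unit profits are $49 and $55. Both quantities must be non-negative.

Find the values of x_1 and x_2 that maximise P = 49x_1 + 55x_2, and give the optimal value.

Extreme points and P = 49x_1 + 55x_2:
  (39/2, 0) → P = 1911/2
  (15, 0) → P = 735
  (15, 6) → P = 1065

The optimum lies where 4x_1 + 3x_2 = 78 and x_1 = 15.
Solving simultaneously gives x_1 = 15, x_2 = 6.

x_1 = 15, x_2 = 6, maximum P = 1065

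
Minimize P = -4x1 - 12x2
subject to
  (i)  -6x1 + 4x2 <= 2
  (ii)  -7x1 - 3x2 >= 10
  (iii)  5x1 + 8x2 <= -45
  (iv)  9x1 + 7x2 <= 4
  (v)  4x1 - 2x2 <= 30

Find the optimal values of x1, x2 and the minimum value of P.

x1 = -49/17, x2 = -65/17, minimum P = 976/17

Corner points and P = -4x1 - 12x2:
  (-49/17, -65/17) → P = 976/17
  (55/41, -265/41) → P = 2960/41
  (35/13, -125/13) → P = 1360/13
The feasible region is unbounded (it extends along (-2, -3), (-1, -2)), but P strictly increases along every unbounded feasible direction, so there is no improving ray and the minimum is attained at a vertex.

The binding constraints are -6x1 + 4x2 = 2 and 5x1 + 8x2 = -45.
Solving simultaneously gives x1 = -49/17, x2 = -65/17.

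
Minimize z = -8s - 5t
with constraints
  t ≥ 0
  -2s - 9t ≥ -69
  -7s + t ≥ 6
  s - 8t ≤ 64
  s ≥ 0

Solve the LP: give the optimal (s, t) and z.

Extreme points and z = -8s - 5t:
  (3/13, 99/13) → z = -519/13
  (0, 23/3) → z = -115/3
  (0, 6) → z = -30

s = 3/13, t = 99/13, minimum z = -519/13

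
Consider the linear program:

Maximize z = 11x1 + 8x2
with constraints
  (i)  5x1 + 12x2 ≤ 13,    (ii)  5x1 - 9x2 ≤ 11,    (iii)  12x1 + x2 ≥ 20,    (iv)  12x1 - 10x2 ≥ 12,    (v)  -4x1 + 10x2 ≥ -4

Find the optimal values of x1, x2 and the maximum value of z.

Corner points and z = 11x1 + 8x2:
  (227/139, 56/139) → z = 2945/139
  (89/49, 16/49) → z = 1107/49
  (51/31, 8/31) → z = 625/31

The optimum lies where 5x1 + 12x2 = 13 and -4x1 + 10x2 = -4.
Solving simultaneously gives x1 = 89/49, x2 = 16/49.

x1 = 89/49, x2 = 16/49, maximum z = 1107/49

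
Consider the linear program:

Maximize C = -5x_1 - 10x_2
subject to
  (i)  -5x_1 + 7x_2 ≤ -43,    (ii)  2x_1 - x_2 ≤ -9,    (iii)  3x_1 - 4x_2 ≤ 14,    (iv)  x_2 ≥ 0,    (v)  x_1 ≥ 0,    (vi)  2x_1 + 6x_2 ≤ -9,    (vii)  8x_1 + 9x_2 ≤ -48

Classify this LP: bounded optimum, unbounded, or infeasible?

infeasible

The boundaries 2x_1 + 6x_2 = -9 and 8x_1 + 9x_2 = -48 meet at (-69/10, 4/5), but that point violates -5x_1 + 7x_2 ≤ -43. Every candidate vertex is excluded by some other constraint, so the feasible region is empty.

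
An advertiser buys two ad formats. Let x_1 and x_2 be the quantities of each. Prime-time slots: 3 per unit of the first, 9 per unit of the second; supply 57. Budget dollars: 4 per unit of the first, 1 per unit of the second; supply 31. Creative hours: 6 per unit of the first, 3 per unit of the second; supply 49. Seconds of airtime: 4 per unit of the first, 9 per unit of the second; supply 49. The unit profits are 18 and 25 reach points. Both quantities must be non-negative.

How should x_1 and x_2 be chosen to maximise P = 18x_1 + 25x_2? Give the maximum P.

x_1 = 7, x_2 = 7/3, maximum P = 553/3

Corner points and P = 18x_1 + 25x_2:
  (0, 0) → P = 0
  (0, 49/9) → P = 1225/9
  (31/4, 0) → P = 279/2
  (22/3, 5/3) → P = 521/3
  (7, 7/3) → P = 553/3

The binding constraints are 6x_1 + 3x_2 = 49 and 4x_1 + 9x_2 = 49.
Solving simultaneously gives x_1 = 7, x_2 = 7/3.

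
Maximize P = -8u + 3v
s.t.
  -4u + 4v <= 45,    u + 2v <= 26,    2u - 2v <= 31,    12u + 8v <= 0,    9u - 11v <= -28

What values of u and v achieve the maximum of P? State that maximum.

u = -383/8, v = -293/8, maximum P = 2185/8

Feasible corners and P = -8u + 3v:
  (-9/2, 27/4) → P = 225/4
  (-383/8, -293/8) → P = 2185/8
  (-56/51, 28/17) → P = 700/51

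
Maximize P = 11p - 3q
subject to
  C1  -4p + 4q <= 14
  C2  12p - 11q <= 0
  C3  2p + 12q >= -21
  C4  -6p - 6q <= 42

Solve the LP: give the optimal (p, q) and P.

p = 77/2, q = 42, maximum P = 595/2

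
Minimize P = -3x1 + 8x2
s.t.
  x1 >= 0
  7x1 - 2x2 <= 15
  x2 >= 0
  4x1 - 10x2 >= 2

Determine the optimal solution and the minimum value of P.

x1 = 15/7, x2 = 0, minimum P = -45/7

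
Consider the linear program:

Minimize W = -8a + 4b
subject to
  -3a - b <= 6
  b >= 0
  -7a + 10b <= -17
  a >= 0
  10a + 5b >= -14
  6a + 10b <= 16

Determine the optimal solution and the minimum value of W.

a = 8/3, b = 0, minimum W = -64/3

Vertices and W = -8a + 4b:
  (17/7, 0) → W = -136/7
  (8/3, 0) → W = -64/3
  (33/13, 1/13) → W = -20

At the optimal vertex, b = 0 and 6a + 10b = 16.
Solving simultaneously gives a = 8/3, b = 0.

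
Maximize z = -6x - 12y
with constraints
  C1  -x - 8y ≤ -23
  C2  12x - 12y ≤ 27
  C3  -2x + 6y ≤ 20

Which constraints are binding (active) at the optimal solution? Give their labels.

Corner points and z = -6x - 12y:
  (41/9, 83/36) → z = -55
  (-1, 3) → z = -30
  (67/8, 49/8) → z = -495/4

The maximum is at (-1, 3). Substituting into each constraint, equality holds for C1 and C3; the remaining constraints have slack.

C1 and C3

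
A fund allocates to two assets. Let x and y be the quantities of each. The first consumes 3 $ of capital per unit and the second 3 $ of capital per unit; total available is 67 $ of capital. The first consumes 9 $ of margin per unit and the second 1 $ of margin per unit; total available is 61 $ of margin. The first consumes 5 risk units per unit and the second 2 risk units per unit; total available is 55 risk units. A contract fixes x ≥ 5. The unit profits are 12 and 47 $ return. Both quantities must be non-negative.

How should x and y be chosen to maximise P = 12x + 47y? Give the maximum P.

Corner points and P = 12x + 47y:
  (61/9, 0) → P = 244/3
  (5, 0) → P = 60
  (67/13, 190/13) → P = 9734/13
  (5, 15) → P = 765

x = 5, y = 15, maximum P = 765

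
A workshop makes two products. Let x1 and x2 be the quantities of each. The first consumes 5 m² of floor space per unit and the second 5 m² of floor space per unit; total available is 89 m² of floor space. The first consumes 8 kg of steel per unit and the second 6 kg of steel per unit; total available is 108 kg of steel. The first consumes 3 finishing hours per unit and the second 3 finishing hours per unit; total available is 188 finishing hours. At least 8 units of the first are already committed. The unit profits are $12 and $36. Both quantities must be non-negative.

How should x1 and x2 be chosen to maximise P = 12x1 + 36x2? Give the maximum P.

Extreme points and P = 12x1 + 36x2:
  (27/2, 0) → P = 162
  (8, 0) → P = 96
  (8, 22/3) → P = 360

The optimum lies where 8x1 + 6x2 = 108 and x1 = 8.
Solving simultaneously gives x1 = 8, x2 = 22/3.

x1 = 8, x2 = 22/3, maximum P = 360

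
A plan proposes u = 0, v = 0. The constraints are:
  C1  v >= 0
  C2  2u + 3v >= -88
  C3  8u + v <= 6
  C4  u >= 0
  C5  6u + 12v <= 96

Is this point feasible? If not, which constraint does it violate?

feasible

C1: 0 ≥ 0 ✓
C2: 0 ≥ -88 ✓
C3: 0 ≤ 6 ✓
C4: 0 ≥ 0 ✓
C5: 0 ≤ 96 ✓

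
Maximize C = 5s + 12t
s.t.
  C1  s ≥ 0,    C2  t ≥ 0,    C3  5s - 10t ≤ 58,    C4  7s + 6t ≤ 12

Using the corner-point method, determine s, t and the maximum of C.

s = 0, t = 2, maximum C = 24

Vertices and C = 5s + 12t:
  (0, 0) → C = 0
  (0, 2) → C = 24
  (12/7, 0) → C = 60/7

At the optimal vertex, s = 0 and 7s + 6t = 12.
Solving simultaneously gives s = 0, t = 2.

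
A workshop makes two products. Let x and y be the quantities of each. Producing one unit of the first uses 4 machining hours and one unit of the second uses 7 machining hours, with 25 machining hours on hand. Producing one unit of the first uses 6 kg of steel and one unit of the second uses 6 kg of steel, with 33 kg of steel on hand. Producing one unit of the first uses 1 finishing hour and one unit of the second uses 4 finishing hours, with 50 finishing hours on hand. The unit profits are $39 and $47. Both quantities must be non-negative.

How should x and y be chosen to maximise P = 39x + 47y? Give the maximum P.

Feasible corners and P = 39x + 47y:
  (0, 0) → P = 0
  (0, 25/7) → P = 1175/7
  (11/2, 0) → P = 429/2
  (9/2, 1) → P = 445/2

The optimum lies where 4x + 7y = 25 and 6x + 6y = 33.
Solving simultaneously gives x = 9/2, y = 1.

x = 9/2, y = 1, maximum P = 445/2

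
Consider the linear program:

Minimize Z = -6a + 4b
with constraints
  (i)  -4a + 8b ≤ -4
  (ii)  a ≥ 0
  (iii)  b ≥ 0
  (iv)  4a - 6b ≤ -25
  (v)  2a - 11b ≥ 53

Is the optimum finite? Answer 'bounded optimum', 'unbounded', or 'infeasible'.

infeasible

The boundaries b = 0 and 2a - 11b = 53 meet at (53/2, 0), but that point violates 4a - 6b ≤ -25. Every candidate vertex is excluded by some other constraint, so the feasible region is empty.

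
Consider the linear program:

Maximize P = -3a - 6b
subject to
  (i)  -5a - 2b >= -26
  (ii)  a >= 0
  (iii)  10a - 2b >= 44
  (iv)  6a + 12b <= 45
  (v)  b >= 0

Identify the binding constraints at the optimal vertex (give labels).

(iii) and (v)

Extreme points and P = -3a - 6b:
  (14/3, 4/3) → P = -22
  (26/5, 0) → P = -78/5
  (22/5, 0) → P = -66/5

The maximum is at (22/5, 0). Substituting into each constraint, equality holds for (iii) and (v); the remaining constraints have slack.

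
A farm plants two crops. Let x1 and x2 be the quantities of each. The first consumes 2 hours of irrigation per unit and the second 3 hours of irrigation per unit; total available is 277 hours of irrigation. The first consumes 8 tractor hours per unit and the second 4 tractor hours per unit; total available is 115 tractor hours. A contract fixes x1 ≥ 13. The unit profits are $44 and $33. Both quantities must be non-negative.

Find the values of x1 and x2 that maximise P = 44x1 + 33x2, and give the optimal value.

x1 = 13, x2 = 11/4, maximum P = 2651/4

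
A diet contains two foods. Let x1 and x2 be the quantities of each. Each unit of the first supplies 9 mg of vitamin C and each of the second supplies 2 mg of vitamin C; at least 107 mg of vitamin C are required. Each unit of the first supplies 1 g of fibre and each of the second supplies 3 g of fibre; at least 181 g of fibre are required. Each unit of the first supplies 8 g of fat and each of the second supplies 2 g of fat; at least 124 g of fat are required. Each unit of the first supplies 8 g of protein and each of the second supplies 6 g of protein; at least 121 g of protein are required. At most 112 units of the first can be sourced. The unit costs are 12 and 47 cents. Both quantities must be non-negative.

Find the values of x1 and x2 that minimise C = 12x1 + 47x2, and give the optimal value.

x1 = 112, x2 = 23, minimum C = 2425

Feasible corners and C = 12x1 + 47x2:
  (0, 62) → C = 2914
  (5/11, 662/11) → C = 2834
  (112, 23) → C = 2425
The feasible region is unbounded (it extends along (0, 1)), but C strictly increases along every unbounded feasible direction, so there is no improving ray and the minimum is attained at a vertex.

The optimum lies where x1 + 3x2 = 181 and x1 = 112.
Solving simultaneously gives x1 = 112, x2 = 23.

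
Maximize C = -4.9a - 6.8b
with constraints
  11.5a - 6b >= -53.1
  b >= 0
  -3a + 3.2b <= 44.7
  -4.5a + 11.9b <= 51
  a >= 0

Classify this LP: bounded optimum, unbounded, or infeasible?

Feasible corners and C = -4.9a - 6.8b:
  (0, 0) → C = 0
  (0, 30/7) → C = -204/7
The feasible region has finitely many vertices and no improving ray; the maximum is 0 at (0, 0).

bounded optimum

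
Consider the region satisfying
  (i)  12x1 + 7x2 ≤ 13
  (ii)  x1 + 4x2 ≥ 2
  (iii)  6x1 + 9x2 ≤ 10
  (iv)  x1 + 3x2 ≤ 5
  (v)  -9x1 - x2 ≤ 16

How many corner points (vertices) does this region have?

The feasible vertices (each the meet of two boundaries and inside every other half-plane) are:
  (38/41, 11/41)
  (47/66, 7/11)
  (-66/35, 34/35)
  (-5/3, 20/9)
  (-53/26, 61/26)

5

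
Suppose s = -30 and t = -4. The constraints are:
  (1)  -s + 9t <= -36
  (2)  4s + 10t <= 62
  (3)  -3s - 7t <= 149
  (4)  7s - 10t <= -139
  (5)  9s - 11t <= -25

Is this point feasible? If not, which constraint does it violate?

not feasible — violates (1)

Constraint (1): -s + 9t = -6, which is not ≤ -36. All other constraints are satisfied.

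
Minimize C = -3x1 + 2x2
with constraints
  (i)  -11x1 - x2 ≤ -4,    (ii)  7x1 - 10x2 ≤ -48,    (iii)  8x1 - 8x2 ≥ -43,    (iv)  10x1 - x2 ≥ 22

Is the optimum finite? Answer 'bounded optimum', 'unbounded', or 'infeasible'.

unbounded

From the feasible point (268/93, 634/93), moving in the direction (8, 8) keeps every constraint satisfied while C decreases without bound.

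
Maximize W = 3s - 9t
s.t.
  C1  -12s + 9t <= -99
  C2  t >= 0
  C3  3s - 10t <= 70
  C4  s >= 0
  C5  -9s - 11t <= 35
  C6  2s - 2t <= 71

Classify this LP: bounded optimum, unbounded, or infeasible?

bounded optimum

Feasible corners and W = 3s - 9t:
  (33/4, 0) → W = 99/4
  (70/3, 0) → W = 70
  (285/7, 73/14) → W = 1053/14
The feasible region has finitely many vertices and no improving ray; the maximum is 1053/14 at (285/7, 73/14).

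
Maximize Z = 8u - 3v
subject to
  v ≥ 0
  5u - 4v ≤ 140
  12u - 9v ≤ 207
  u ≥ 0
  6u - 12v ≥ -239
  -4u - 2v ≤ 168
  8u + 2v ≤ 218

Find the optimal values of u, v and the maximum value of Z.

Feasible corners and Z = 8u - 3v:
  (69/4, 0) → Z = 138
  (0, 0) → Z = 0
  (99/4, 10) → Z = 168
  (0, 239/12) → Z = -239/4
  (1069/54, 805/27) → Z = 1861/27

u = 99/4, v = 10, maximum Z = 168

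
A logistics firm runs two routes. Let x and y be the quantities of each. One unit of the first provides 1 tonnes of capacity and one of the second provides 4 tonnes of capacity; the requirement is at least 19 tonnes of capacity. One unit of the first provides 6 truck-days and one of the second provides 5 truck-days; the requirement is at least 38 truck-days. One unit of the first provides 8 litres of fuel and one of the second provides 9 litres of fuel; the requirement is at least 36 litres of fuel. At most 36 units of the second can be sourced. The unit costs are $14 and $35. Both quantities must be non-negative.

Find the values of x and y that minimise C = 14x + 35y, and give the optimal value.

x = 3, y = 4, minimum C = 182

Vertices and C = 14x + 35y:
  (0, 38/5) → C = 266
  (0, 36) → C = 1260
  (19, 0) → C = 266
  (3, 4) → C = 182
The feasible region is unbounded (it extends along (1, 0)), but C strictly increases along every unbounded feasible direction, so there is no improving ray and the minimum is attained at a vertex.

At the optimal vertex, x + 4y = 19 and 6x + 5y = 38.
Solving simultaneously gives x = 3, y = 4.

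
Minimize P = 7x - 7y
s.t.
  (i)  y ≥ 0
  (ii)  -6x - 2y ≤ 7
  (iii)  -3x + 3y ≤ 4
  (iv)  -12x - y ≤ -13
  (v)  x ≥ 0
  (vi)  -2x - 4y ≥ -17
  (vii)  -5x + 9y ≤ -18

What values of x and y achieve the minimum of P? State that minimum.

x = 18/5, y = 0, minimum P = 126/5

Corner points and P = 7x - 7y:
  (17/2, 0) → P = 119/2
  (18/5, 0) → P = 126/5
  (225/38, 49/38) → P = 616/19

At the optimal vertex, y = 0 and -5x + 9y = -18.
Solving simultaneously gives x = 18/5, y = 0.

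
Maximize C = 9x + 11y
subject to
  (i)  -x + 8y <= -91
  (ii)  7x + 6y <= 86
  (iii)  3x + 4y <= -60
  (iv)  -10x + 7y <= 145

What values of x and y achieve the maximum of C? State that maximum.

Feasible corners and C = 9x + 11y:
  (-29/7, -333/28) → C = -4707/28
  (-1797/73, -1055/73) → C = -27778/73
  (352/5, -339/5) → C = -561/5
The feasible region is unbounded (it extends along (-7, -10), (6, -7)), but C strictly decreases along every unbounded feasible direction, so there is no improving ray and the maximum is attained at a vertex.

At the optimal vertex, 7x + 6y = 86 and 3x + 4y = -60.
Solving simultaneously gives x = 352/5, y = -339/5.

x = 352/5, y = -339/5, maximum C = -561/5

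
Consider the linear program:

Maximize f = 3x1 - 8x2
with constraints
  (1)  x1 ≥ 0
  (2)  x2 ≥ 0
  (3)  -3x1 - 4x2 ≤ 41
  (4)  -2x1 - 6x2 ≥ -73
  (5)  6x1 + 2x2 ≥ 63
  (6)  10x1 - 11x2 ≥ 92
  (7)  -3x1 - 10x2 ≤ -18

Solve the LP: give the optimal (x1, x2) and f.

Vertices and f = 3x1 - 8x2:
  (73/2, 0) → f = 219/2
  (21/2, 0) → f = 63/2
  (1355/82, 273/41) → f = -303/82
  (877/86, 39/43) → f = 2007/86

At the optimal vertex, x2 = 0 and -2x1 - 6x2 = -73.
Solving simultaneously gives x1 = 73/2, x2 = 0.

x1 = 73/2, x2 = 0, maximum f = 219/2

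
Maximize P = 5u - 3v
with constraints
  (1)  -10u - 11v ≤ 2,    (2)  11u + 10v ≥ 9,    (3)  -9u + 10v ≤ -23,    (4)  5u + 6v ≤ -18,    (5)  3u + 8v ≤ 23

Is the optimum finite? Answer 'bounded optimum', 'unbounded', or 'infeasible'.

unbounded

From the feasible point (186/5, -34), moving in the direction (6, -5) keeps every constraint satisfied while P increases without bound.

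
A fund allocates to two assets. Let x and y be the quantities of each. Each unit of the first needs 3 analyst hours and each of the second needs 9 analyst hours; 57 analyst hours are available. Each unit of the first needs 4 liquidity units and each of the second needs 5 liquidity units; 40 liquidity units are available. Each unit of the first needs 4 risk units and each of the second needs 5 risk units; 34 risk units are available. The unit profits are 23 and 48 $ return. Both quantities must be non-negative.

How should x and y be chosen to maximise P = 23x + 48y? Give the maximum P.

x = 1, y = 6, maximum P = 311

Feasible corners and P = 23x + 48y:
  (0, 0) → P = 0
  (0, 19/3) → P = 304
  (17/2, 0) → P = 391/2
  (1, 6) → P = 311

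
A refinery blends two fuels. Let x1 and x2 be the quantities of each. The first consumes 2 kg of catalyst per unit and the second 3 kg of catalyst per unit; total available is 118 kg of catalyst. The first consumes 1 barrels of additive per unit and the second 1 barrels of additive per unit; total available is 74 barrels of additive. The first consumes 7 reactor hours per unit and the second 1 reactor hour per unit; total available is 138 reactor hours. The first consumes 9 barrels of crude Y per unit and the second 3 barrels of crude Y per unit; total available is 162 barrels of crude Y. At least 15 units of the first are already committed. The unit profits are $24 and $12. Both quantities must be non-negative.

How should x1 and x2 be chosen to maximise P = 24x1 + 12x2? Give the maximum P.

x1 = 15, x2 = 9, maximum P = 468

Vertices and P = 24x1 + 12x2:
  (18, 0) → P = 432
  (15, 0) → P = 360
  (15, 9) → P = 468

At the optimal vertex, 9x1 + 3x2 = 162 and x1 = 15.
Solving simultaneously gives x1 = 15, x2 = 9.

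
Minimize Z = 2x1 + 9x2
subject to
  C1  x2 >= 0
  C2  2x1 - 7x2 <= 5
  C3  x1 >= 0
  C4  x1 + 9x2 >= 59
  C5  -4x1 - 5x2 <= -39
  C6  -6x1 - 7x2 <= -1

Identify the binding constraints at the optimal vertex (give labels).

C4 and C5

Corner points and Z = 2x1 + 9x2:
  (458/25, 113/25) → Z = 1933/25
  (0, 39/5) → Z = 351/5
  (56/31, 197/31) → Z = 1885/31
The feasible region is unbounded (it extends along (0, 1), (7, 2)), but Z strictly increases along every unbounded feasible direction, so there is no improving ray and the minimum is attained at a vertex.

The minimum is at (56/31, 197/31). Substituting into each constraint, equality holds for C4 and C5; the remaining constraints have slack.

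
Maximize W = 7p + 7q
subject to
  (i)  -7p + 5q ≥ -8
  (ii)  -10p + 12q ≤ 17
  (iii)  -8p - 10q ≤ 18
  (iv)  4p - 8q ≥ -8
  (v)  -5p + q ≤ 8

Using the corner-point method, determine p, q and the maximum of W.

Vertices and W = 7p + 7q:
  (-1/11, -19/11) → W = -140/11
  (26/9, 22/9) → W = 112/3
  (-5/4, 3/8) → W = -49/8
  (-79/50, 1/10) → W = -259/25
  (-49/29, -13/29) → W = -434/29

At the optimal vertex, -7p + 5q = -8 and 4p - 8q = -8.
Solving simultaneously gives p = 26/9, q = 22/9.

p = 26/9, q = 22/9, maximum W = 112/3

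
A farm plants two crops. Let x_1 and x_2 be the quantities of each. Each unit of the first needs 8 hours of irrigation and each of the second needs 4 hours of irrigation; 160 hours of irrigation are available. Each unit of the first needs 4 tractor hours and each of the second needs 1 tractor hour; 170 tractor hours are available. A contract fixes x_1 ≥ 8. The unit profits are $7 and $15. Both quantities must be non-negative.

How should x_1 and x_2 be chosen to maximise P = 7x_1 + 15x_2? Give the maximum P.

Vertices and P = 7x_1 + 15x_2:
  (20, 0) → P = 140
  (8, 0) → P = 56
  (8, 24) → P = 416

At the optimal vertex, 8x_1 + 4x_2 = 160 and x_1 = 8.
Solving simultaneously gives x_1 = 8, x_2 = 24.

x_1 = 8, x_2 = 24, maximum P = 416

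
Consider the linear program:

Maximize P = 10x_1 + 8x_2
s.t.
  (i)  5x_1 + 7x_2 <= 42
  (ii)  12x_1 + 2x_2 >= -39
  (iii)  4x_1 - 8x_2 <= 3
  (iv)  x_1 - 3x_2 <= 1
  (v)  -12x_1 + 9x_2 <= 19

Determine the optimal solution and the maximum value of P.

x_1 = 21/4, x_2 = 9/4, maximum P = 141/2

Corner points and P = 10x_1 + 8x_2:
  (21/4, 9/4) → P = 141/2
  (245/129, 599/129) → P = 2414/43
  (1/4, -1/4) → P = 1/2
  (-22/9, -31/27) → P = -908/27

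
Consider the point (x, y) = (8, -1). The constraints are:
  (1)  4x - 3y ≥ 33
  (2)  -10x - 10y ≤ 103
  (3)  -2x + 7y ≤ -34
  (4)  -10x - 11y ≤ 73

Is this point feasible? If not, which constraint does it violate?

Constraint (3): -2x + 7y = -23, which is not ≤ -34. All other constraints are satisfied.

not feasible — violates (3)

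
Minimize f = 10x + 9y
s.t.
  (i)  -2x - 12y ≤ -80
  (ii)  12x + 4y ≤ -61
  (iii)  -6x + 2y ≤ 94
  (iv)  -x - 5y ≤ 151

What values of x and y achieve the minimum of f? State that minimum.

Vertices and f = 10x + 9y:
  (-263/34, 541/68) → f = -23/4
  (-242/19, 167/19) → f = -917/19
  (-83/8, 127/8) → f = 313/8

x = -242/19, y = 167/19, minimum f = -917/19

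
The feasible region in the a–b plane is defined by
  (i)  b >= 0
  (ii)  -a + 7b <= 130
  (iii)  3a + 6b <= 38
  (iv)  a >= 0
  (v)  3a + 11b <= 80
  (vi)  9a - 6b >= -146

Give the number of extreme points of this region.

Intersecting each pair of boundary lines and keeping only the points that satisfy every inequality leaves:
  (38/3, 0)
  (0, 0)
  (0, 19/3)

3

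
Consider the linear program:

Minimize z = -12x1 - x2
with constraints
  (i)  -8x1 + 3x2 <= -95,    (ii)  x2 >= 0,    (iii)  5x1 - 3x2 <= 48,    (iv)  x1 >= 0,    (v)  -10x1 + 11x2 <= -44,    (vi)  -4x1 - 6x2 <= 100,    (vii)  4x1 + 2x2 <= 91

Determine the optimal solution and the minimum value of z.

Feasible corners and z = -12x1 - x2:
  (47/3, 91/9) → z = -1783/9
  (913/58, 299/29) → z = -5777/29
  (396/25, 52/5) → z = -5012/25

At the optimal vertex, 5x1 - 3x2 = 48 and -10x1 + 11x2 = -44.
Solving simultaneously gives x1 = 396/25, x2 = 52/5.

x1 = 396/25, x2 = 52/5, minimum z = -5012/25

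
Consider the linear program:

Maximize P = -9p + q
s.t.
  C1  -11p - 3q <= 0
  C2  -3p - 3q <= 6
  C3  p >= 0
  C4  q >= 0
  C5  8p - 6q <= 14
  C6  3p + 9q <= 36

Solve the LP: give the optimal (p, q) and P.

The binding constraints are p = 0 and 3p + 9q = 36.
Solving simultaneously gives p = 0, q = 4.

p = 0, q = 4, maximum P = 4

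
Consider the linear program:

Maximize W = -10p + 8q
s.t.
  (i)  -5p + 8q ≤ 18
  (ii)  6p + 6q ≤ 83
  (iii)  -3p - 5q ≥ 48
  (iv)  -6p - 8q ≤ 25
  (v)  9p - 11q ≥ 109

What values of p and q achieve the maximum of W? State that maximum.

p = 259/6, q = -71/2, maximum W = -2147/3

Feasible corners and W = -10p + 8q:
  (703/12, -179/4) → W = -5663/6
  (407/6, -54) → W = -3331/3
  (259/6, -71/2) → W = -2147/3

The binding constraints are -3p - 5q = 48 and -6p - 8q = 25.
Solving simultaneously gives p = 259/6, q = -71/2.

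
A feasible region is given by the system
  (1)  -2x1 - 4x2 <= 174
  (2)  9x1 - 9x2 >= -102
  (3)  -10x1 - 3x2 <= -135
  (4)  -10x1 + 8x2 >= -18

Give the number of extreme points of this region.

3

The feasible vertices (each the meet of two boundaries and inside every other half-plane) are:
  (101/13, 745/39)
  (163/3, 197/3)
  (567/55, 117/11)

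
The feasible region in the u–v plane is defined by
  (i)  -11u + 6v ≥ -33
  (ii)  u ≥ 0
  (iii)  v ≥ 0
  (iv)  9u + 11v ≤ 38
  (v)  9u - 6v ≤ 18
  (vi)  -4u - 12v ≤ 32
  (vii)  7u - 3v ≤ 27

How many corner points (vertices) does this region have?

4

The feasible vertices (each the meet of two boundaries and inside every other half-plane) are:
  (0, 0)
  (0, 38/11)
  (2, 0)
  (142/51, 20/17)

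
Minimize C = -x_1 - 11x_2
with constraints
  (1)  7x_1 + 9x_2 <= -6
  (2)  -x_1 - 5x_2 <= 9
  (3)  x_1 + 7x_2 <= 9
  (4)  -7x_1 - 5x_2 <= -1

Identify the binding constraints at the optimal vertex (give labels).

(1) and (4)

Feasible corners and C = -x_1 - 11x_2:
  (51/26, -57/26) → C = 288/13
  (39/28, -7/4) → C = 125/7
  (5/3, -32/15) → C = 109/5

The minimum is at (39/28, -7/4). Substituting into each constraint, equality holds for (1) and (4); the remaining constraints have slack.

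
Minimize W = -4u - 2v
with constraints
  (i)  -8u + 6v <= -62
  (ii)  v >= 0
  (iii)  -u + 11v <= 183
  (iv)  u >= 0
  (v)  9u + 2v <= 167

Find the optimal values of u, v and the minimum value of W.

u = 563/35, v = 389/35, minimum W = -606/7

Extreme points and W = -4u - 2v:
  (31/4, 0) → W = -31
  (563/35, 389/35) → W = -606/7
  (167/9, 0) → W = -668/9

The binding constraints are -8u + 6v = -62 and 9u + 2v = 167.
Solving simultaneously gives u = 563/35, v = 389/35.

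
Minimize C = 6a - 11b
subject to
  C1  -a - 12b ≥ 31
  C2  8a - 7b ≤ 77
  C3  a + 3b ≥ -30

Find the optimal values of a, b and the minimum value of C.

a = -89/3, b = -1/9, minimum C = -1591/9

Corner points and C = 6a - 11b:
  (707/103, -325/103) → C = 7817/103
  (-89/3, -1/9) → C = -1591/9
  (21/31, -317/31) → C = 3613/31

At the optimal vertex, -a - 12b = 31 and a + 3b = -30.
Solving simultaneously gives a = -89/3, b = -1/9.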